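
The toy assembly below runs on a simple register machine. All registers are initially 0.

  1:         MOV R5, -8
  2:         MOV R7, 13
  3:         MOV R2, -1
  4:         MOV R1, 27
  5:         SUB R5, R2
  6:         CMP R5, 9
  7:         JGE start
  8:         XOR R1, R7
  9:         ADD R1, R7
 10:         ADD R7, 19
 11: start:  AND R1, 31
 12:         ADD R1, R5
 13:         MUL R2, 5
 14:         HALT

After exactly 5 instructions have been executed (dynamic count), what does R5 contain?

-7

after MOV R5, -8: R5=-8
after MOV R7, 13: R7=13
after MOV R2, -1: R2=-1
after MOV R1, 27: R1=27
after SUB R5, R2: R5=(-8)-(-1)=-7
After step 5: R5 = -7.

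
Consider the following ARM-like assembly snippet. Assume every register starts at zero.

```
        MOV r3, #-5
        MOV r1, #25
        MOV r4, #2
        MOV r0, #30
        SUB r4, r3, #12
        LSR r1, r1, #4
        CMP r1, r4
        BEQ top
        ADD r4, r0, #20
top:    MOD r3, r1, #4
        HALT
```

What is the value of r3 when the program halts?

MOV r3, #-5 → r3=-5
MOV r1, #25 → r1=25
MOV r4, #2 → r4=2
MOV r0, #30 → r0=30
SUB r4, r3, #12 → r4=(-5)-12=-17
LSR r1, r1, #4 → r1=25>>4=1
CMP r1, r4  (cmp 1,-17)
BEQ top: not taken
ADD r4, r0, #20 → r4=30+20=50
MOD r3, r1, #4 → r3=1%4=1
halt.

1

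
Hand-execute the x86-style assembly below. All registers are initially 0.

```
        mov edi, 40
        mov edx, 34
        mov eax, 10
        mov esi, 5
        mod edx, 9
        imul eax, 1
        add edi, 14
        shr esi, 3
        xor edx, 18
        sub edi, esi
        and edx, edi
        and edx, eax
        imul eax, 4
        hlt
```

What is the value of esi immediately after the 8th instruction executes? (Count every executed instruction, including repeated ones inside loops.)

0

edi=40
edx=34
eax=10
esi=5
edx=34%9=7
eax=10*1=10
edi=40+14=54
esi=5>>3=0
After step 8: esi = 0.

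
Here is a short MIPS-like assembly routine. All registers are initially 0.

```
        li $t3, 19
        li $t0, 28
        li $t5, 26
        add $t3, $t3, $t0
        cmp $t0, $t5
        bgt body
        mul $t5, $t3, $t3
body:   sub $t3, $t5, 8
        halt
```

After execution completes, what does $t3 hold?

after li $t3, 19: $t3=19
after li $t0, 28: $t0=28
after li $t5, 26: $t5=26
after add $t3, $t3, $t0: $t3=19+28=47
cmp $t0, $t5  (cmp 28,26)
bgt body: taken
after sub $t3, $t5, 8: $t3=26-8=18
halt.

18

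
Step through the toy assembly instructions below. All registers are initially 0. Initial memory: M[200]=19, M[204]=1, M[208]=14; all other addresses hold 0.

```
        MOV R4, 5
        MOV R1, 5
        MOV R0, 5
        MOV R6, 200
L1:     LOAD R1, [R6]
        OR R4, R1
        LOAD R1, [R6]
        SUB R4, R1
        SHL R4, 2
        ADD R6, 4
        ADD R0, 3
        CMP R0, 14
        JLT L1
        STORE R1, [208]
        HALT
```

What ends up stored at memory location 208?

R4=5
R1=5
R0=5
R6=200
R1=M[200]=19
R4=5|19=23
R1=M[200]=19
R4=23-19=4
R4=4<<2=16
R6=200+4=204
R0=5+3=8
CMP R0, 14  (cmp 8,14)
JLT L1: taken
R1=M[204]=1
R4=16|1=17
R1=M[204]=1
R4=17-1=16
R4=16<<2=64
R6=204+4=208
R0=8+3=11
CMP R0, 14  (cmp 11,14)
JLT L1: taken
R1=M[208]=14
R4=64|14=78
R1=M[208]=14
R4=78-14=64
R4=64<<2=256
R6=208+4=212
R0=11+3=14
CMP R0, 14  (cmp 14,14)
JLT L1: not taken
STORE R1, [208] → M[208]=14
halt.

14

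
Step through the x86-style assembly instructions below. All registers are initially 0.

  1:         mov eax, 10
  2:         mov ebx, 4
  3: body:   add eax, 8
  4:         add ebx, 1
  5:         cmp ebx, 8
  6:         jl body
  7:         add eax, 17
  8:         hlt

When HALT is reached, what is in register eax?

59

after mov eax, 10: eax=10
after mov ebx, 4: ebx=4
after add eax, 8: eax=10+8=18
after add ebx, 1: ebx=4+1=5
cmp ebx, 8  (cmp 5,8)
jl body: taken
after add eax, 8: eax=18+8=26
after add ebx, 1: ebx=5+1=6
cmp ebx, 8  (cmp 6,8)
jl body: taken
after add eax, 8: eax=26+8=34
after add ebx, 1: ebx=6+1=7
cmp ebx, 8  (cmp 7,8)
jl body: taken
after add eax, 8: eax=34+8=42
after add ebx, 1: ebx=7+1=8
cmp ebx, 8  (cmp 8,8)
jl body: not taken
after add eax, 17: eax=42+17=59
halt.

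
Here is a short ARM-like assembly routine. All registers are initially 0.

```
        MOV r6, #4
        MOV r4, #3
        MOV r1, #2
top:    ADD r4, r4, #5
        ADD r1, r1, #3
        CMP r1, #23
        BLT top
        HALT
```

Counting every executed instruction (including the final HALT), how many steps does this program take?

MOV r6, #4 → r6=4
MOV r4, #3 → r4=3
MOV r1, #2 → r1=2
ADD r4, r4, #5 → r4=3+5=8
ADD r1, r1, #3 → r1=2+3=5
CMP r1, #23  (cmp 5,23)
BLT top: taken
ADD r4, r4, #5 → r4=8+5=13
ADD r1, r1, #3 → r1=5+3=8
CMP r1, #23  (cmp 8,23)
BLT top: taken
ADD r4, r4, #5 → r4=13+5=18
ADD r1, r1, #3 → r1=8+3=11
CMP r1, #23  (cmp 11,23)
BLT top: taken
ADD r4, r4, #5 → r4=18+5=23
ADD r1, r1, #3 → r1=11+3=14
CMP r1, #23  (cmp 14,23)
BLT top: taken
ADD r4, r4, #5 → r4=23+5=28
ADD r1, r1, #3 → r1=14+3=17
CMP r1, #23  (cmp 17,23)
BLT top: taken
ADD r4, r4, #5 → r4=28+5=33
ADD r1, r1, #3 → r1=17+3=20
CMP r1, #23  (cmp 20,23)
BLT top: taken
ADD r4, r4, #5 → r4=33+5=38
ADD r1, r1, #3 → r1=20+3=23
CMP r1, #23  (cmp 23,23)
BLT top: not taken
halt.
Total executed instructions: 32.

32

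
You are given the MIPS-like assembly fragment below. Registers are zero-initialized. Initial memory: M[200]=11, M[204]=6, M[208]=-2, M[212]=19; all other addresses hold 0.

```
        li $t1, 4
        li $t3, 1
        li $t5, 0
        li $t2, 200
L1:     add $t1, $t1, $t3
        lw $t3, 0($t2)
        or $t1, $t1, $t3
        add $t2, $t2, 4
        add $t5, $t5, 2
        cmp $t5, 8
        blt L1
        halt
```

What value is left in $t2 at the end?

216

li $t1, 4 → $t1=4
li $t3, 1 → $t3=1
li $t5, 0 → $t5=0
li $t2, 200 → $t2=200
add $t1, $t1, $t3 → $t1=4+1=5
lw $t3, 0($t2) → $t3=M[200]=11
or $t1, $t1, $t3 → $t1=5|11=15
add $t2, $t2, 4 → $t2=200+4=204
add $t5, $t5, 2 → $t5=0+2=2
cmp $t5, 8  (cmp 2,8)
blt L1: taken
add $t1, $t1, $t3 → $t1=15+11=26
lw $t3, 0($t2) → $t3=M[204]=6
or $t1, $t1, $t3 → $t1=26|6=30
add $t2, $t2, 4 → $t2=204+4=208
add $t5, $t5, 2 → $t5=2+2=4
cmp $t5, 8  (cmp 4,8)
blt L1: taken
add $t1, $t1, $t3 → $t1=30+6=36
lw $t3, 0($t2) → $t3=M[208]=-2
or $t1, $t1, $t3 → $t1=36|(-2)=-2
add $t2, $t2, 4 → $t2=208+4=212
add $t5, $t5, 2 → $t5=4+2=6
cmp $t5, 8  (cmp 6,8)
blt L1: taken
add $t1, $t1, $t3 → $t1=(-2)+(-2)=-4
lw $t3, 0($t2) → $t3=M[212]=19
or $t1, $t1, $t3 → $t1=(-4)|19=-1
add $t2, $t2, 4 → $t2=212+4=216
add $t5, $t5, 2 → $t5=6+2=8
cmp $t5, 8  (cmp 8,8)
blt L1: not taken
halt.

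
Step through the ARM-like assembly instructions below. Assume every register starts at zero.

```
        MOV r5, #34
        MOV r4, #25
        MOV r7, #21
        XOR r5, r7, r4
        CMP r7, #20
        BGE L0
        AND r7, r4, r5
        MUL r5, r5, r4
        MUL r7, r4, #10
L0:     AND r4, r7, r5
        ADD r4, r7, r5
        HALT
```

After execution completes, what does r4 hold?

33

r5=34
r4=25
r7=21
r5=21^25=12
CMP r7, #20  (cmp 21,20)
BGE L0: taken
r4=21&12=4
r4=21+12=33
halt.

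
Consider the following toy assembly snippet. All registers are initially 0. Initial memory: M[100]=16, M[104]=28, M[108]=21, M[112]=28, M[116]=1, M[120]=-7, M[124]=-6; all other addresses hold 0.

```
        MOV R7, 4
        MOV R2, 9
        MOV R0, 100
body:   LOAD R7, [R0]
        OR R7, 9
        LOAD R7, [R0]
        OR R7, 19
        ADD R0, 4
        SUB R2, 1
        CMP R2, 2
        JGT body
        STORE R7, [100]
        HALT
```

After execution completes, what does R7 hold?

-5

MOV R7, 4 → R7=4
MOV R2, 9 → R2=9
MOV R0, 100 → R0=100
LOAD R7, [R0] → R7=M[100]=16
OR R7, 9 → R7=16|9=25
LOAD R7, [R0] → R7=M[100]=16
OR R7, 19 → R7=16|19=19
ADD R0, 4 → R0=100+4=104
SUB R2, 1 → R2=9-1=8
CMP R2, 2  (cmp 8,2)
JGT body: taken
LOAD R7, [R0] → R7=M[104]=28
OR R7, 9 → R7=28|9=29
LOAD R7, [R0] → R7=M[104]=28
OR R7, 19 → R7=28|19=31
ADD R0, 4 → R0=104+4=108
SUB R2, 1 → R2=8-1=7
CMP R2, 2  (cmp 7,2)
JGT body: taken
LOAD R7, [R0] → R7=M[108]=21
OR R7, 9 → R7=21|9=29
LOAD R7, [R0] → R7=M[108]=21
OR R7, 19 → R7=21|19=23
ADD R0, 4 → R0=108+4=112
SUB R2, 1 → R2=7-1=6
CMP R2, 2  (cmp 6,2)
JGT body: taken
LOAD R7, [R0] → R7=M[112]=28
OR R7, 9 → R7=28|9=29
LOAD R7, [R0] → R7=M[112]=28
OR R7, 19 → R7=28|19=31
ADD R0, 4 → R0=112+4=116
SUB R2, 1 → R2=6-1=5
CMP R2, 2  (cmp 5,2)
JGT body: taken
LOAD R7, [R0] → R7=M[116]=1
OR R7, 9 → R7=1|9=9
LOAD R7, [R0] → R7=M[116]=1
OR R7, 19 → R7=1|19=19
ADD R0, 4 → R0=116+4=120
SUB R2, 1 → R2=5-1=4
CMP R2, 2  (cmp 4,2)
JGT body: taken
LOAD R7, [R0] → R7=M[120]=-7
OR R7, 9 → R7=(-7)|9=-7
LOAD R7, [R0] → R7=M[120]=-7
OR R7, 19 → R7=(-7)|19=-5
ADD R0, 4 → R0=120+4=124
SUB R2, 1 → R2=4-1=3
CMP R2, 2  (cmp 3,2)
JGT body: taken
LOAD R7, [R0] → R7=M[124]=-6
OR R7, 9 → R7=(-6)|9=-5
LOAD R7, [R0] → R7=M[124]=-6
OR R7, 19 → R7=(-6)|19=-5
ADD R0, 4 → R0=124+4=128
SUB R2, 1 → R2=3-1=2
CMP R2, 2  (cmp 2,2)
JGT body: not taken
STORE R7, [100] → M[100]=-5
halt.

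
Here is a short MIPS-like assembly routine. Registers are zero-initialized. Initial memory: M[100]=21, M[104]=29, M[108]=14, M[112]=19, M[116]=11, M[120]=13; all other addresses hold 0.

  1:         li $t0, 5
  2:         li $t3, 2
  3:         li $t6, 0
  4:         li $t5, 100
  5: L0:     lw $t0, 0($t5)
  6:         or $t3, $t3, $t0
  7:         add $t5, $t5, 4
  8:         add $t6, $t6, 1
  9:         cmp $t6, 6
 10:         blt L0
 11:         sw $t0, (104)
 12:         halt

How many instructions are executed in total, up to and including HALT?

42

$t0=5
$t3=2
$t6=0
$t5=100
$t0=M[100]=21
$t3=2|21=23
$t5=100+4=104
$t6=0+1=1
cmp $t6, 6  (cmp 1,6)
blt L0: taken
$t0=M[104]=29
$t3=23|29=31
$t5=104+4=108
$t6=1+1=2
cmp $t6, 6  (cmp 2,6)
blt L0: taken
$t0=M[108]=14
$t3=31|14=31
$t5=108+4=112
$t6=2+1=3
cmp $t6, 6  (cmp 3,6)
blt L0: taken
$t0=M[112]=19
$t3=31|19=31
$t5=112+4=116
$t6=3+1=4
cmp $t6, 6  (cmp 4,6)
blt L0: taken
$t0=M[116]=11
$t3=31|11=31
$t5=116+4=120
$t6=4+1=5
cmp $t6, 6  (cmp 5,6)
blt L0: taken
$t0=M[120]=13
$t3=31|13=31
$t5=120+4=124
$t6=5+1=6
cmp $t6, 6  (cmp 6,6)
blt L0: not taken
sw $t0, (104) → M[104]=13
halt.
Total executed instructions: 42.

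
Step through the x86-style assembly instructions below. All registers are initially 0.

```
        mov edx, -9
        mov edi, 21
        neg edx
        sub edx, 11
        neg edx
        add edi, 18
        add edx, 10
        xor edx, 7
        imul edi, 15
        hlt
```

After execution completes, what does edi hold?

mov edx, -9 → edx=-9
mov edi, 21 → edi=21
neg edx → edx=-(-9)=9
sub edx, 11 → edx=9-11=-2
neg edx → edx=-(-2)=2
add edi, 18 → edi=21+18=39
add edx, 10 → edx=2+10=12
xor edx, 7 → edx=12^7=11
imul edi, 15 → edi=39*15=585
halt.

585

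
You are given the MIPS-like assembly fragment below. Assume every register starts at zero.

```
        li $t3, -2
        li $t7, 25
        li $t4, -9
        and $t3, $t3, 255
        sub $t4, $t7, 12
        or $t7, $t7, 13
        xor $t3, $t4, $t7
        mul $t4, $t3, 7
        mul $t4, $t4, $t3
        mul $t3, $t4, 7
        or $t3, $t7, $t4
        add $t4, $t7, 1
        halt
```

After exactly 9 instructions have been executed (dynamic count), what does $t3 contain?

after li $t3, -2: $t3=-2
after li $t7, 25: $t7=25
after li $t4, -9: $t4=-9
after and $t3, $t3, 255: $t3=(-2)&255=254
after sub $t4, $t7, 12: $t4=25-12=13
after or $t7, $t7, 13: $t7=25|13=29
after xor $t3, $t4, $t7: $t3=13^29=16
after mul $t4, $t3, 7: $t4=16*7=112
after mul $t4, $t4, $t3: $t4=112*16=1792
After step 9: $t3 = 16.

16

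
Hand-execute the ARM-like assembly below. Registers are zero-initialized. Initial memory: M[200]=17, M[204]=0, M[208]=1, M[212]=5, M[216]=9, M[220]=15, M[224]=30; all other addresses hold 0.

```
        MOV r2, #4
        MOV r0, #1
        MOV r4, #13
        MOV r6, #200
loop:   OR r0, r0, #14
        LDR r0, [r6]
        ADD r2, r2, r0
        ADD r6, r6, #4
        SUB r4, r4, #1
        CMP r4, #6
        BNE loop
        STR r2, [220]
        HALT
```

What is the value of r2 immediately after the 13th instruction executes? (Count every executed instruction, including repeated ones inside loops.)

MOV r2, #4 → r2=4
MOV r0, #1 → r0=1
MOV r4, #13 → r4=13
MOV r6, #200 → r6=200
OR r0, r0, #14 → r0=1|14=15
LDR r0, [r6] → r0=M[200]=17
ADD r2, r2, r0 → r2=4+17=21
ADD r6, r6, #4 → r6=200+4=204
SUB r4, r4, #1 → r4=13-1=12
CMP r4, #6  (cmp 12,6)
BNE loop: taken
OR r0, r0, #14 → r0=17|14=31
LDR r0, [r6] → r0=M[204]=0
After step 13: r2 = 21.

21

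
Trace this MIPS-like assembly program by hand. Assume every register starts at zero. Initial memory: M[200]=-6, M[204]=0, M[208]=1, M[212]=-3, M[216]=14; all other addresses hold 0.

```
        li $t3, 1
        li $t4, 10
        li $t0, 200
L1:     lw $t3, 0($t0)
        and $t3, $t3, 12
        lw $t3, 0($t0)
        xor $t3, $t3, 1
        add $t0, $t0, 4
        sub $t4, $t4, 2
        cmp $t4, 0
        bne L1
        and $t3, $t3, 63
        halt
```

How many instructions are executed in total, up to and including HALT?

li $t3, 1 → $t3=1
li $t4, 10 → $t4=10
li $t0, 200 → $t0=200
lw $t3, 0($t0) → $t3=M[200]=-6
and $t3, $t3, 12 → $t3=(-6)&12=8
lw $t3, 0($t0) → $t3=M[200]=-6
xor $t3, $t3, 1 → $t3=(-6)^1=-5
add $t0, $t0, 4 → $t0=200+4=204
sub $t4, $t4, 2 → $t4=10-2=8
cmp $t4, 0  (cmp 8,0)
bne L1: taken
lw $t3, 0($t0) → $t3=M[204]=0
and $t3, $t3, 12 → $t3=0&12=0
lw $t3, 0($t0) → $t3=M[204]=0
xor $t3, $t3, 1 → $t3=0^1=1
add $t0, $t0, 4 → $t0=204+4=208
sub $t4, $t4, 2 → $t4=8-2=6
cmp $t4, 0  (cmp 6,0)
bne L1: taken
lw $t3, 0($t0) → $t3=M[208]=1
and $t3, $t3, 12 → $t3=1&12=0
lw $t3, 0($t0) → $t3=M[208]=1
xor $t3, $t3, 1 → $t3=1^1=0
add $t0, $t0, 4 → $t0=208+4=212
sub $t4, $t4, 2 → $t4=6-2=4
cmp $t4, 0  (cmp 4,0)
bne L1: taken
lw $t3, 0($t0) → $t3=M[212]=-3
and $t3, $t3, 12 → $t3=(-3)&12=12
lw $t3, 0($t0) → $t3=M[212]=-3
xor $t3, $t3, 1 → $t3=(-3)^1=-4
add $t0, $t0, 4 → $t0=212+4=216
sub $t4, $t4, 2 → $t4=4-2=2
cmp $t4, 0  (cmp 2,0)
bne L1: taken
lw $t3, 0($t0) → $t3=M[216]=14
and $t3, $t3, 12 → $t3=14&12=12
lw $t3, 0($t0) → $t3=M[216]=14
xor $t3, $t3, 1 → $t3=14^1=15
add $t0, $t0, 4 → $t0=216+4=220
sub $t4, $t4, 2 → $t4=2-2=0
cmp $t4, 0  (cmp 0,0)
bne L1: not taken
and $t3, $t3, 63 → $t3=15&63=15
halt.
Total executed instructions: 45.

45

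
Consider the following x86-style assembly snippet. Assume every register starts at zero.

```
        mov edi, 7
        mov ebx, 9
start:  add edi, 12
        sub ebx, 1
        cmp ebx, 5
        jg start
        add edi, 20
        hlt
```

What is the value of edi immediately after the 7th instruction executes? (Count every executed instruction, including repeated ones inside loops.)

mov edi, 7 → edi=7
mov ebx, 9 → ebx=9
add edi, 12 → edi=7+12=19
sub ebx, 1 → ebx=9-1=8
cmp ebx, 5  (cmp 8,5)
jg start: taken
add edi, 12 → edi=19+12=31
After step 7: edi = 31.

31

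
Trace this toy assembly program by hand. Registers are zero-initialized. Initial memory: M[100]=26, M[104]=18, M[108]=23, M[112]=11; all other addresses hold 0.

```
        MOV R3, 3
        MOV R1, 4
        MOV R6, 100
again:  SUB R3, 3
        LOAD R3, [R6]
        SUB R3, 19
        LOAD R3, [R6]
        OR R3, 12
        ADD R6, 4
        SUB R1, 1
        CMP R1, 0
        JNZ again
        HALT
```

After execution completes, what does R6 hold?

116

after MOV R3, 3: R3=3
after MOV R1, 4: R1=4
after MOV R6, 100: R6=100
after SUB R3, 3: R3=3-3=0
after LOAD R3, [R6]: R3=M[100]=26
after SUB R3, 19: R3=26-19=7
after LOAD R3, [R6]: R3=M[100]=26
after OR R3, 12: R3=26|12=30
after ADD R6, 4: R6=100+4=104
after SUB R1, 1: R1=4-1=3
CMP R1, 0  (cmp 3,0)
JNZ again: taken
after SUB R3, 3: R3=30-3=27
after LOAD R3, [R6]: R3=M[104]=18
after SUB R3, 19: R3=18-19=-1
after LOAD R3, [R6]: R3=M[104]=18
after OR R3, 12: R3=18|12=30
after ADD R6, 4: R6=104+4=108
after SUB R1, 1: R1=3-1=2
CMP R1, 0  (cmp 2,0)
JNZ again: taken
after SUB R3, 3: R3=30-3=27
after LOAD R3, [R6]: R3=M[108]=23
after SUB R3, 19: R3=23-19=4
after LOAD R3, [R6]: R3=M[108]=23
after OR R3, 12: R3=23|12=31
after ADD R6, 4: R6=108+4=112
after SUB R1, 1: R1=2-1=1
CMP R1, 0  (cmp 1,0)
JNZ again: taken
after SUB R3, 3: R3=31-3=28
after LOAD R3, [R6]: R3=M[112]=11
after SUB R3, 19: R3=11-19=-8
after LOAD R3, [R6]: R3=M[112]=11
after OR R3, 12: R3=11|12=15
after ADD R6, 4: R6=112+4=116
after SUB R1, 1: R1=1-1=0
CMP R1, 0  (cmp 0,0)
JNZ again: not taken
halt.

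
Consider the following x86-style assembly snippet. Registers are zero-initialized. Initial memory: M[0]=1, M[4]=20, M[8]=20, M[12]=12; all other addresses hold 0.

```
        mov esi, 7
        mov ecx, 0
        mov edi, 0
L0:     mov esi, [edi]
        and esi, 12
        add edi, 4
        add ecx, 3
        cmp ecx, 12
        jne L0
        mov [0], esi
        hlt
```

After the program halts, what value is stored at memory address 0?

after mov esi, 7: esi=7
after mov ecx, 0: ecx=0
after mov edi, 0: edi=0
after mov esi, [edi]: esi=M[0]=1
after and esi, 12: esi=1&12=0
after add edi, 4: edi=0+4=4
after add ecx, 3: ecx=0+3=3
cmp ecx, 12  (cmp 3,12)
jne L0: taken
after mov esi, [edi]: esi=M[4]=20
after and esi, 12: esi=20&12=4
after add edi, 4: edi=4+4=8
after add ecx, 3: ecx=3+3=6
cmp ecx, 12  (cmp 6,12)
jne L0: taken
after mov esi, [edi]: esi=M[8]=20
after and esi, 12: esi=20&12=4
after add edi, 4: edi=8+4=12
after add ecx, 3: ecx=6+3=9
cmp ecx, 12  (cmp 9,12)
jne L0: taken
after mov esi, [edi]: esi=M[12]=12
after and esi, 12: esi=12&12=12
after add edi, 4: edi=12+4=16
after add ecx, 3: ecx=9+3=12
cmp ecx, 12  (cmp 12,12)
jne L0: not taken
mov [0], esi → M[0]=12
halt.

12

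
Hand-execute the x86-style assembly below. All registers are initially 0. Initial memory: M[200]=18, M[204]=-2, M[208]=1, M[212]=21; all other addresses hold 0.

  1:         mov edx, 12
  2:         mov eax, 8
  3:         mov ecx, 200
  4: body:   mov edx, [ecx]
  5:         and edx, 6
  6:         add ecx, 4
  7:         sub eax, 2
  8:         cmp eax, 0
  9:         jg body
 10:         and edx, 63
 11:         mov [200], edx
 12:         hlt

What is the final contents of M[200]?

4

edx=12
eax=8
ecx=200
edx=M[200]=18
edx=18&6=2
ecx=200+4=204
eax=8-2=6
cmp eax, 0  (cmp 6,0)
jg body: taken
edx=M[204]=-2
edx=(-2)&6=6
ecx=204+4=208
eax=6-2=4
cmp eax, 0  (cmp 4,0)
jg body: taken
edx=M[208]=1
edx=1&6=0
ecx=208+4=212
eax=4-2=2
cmp eax, 0  (cmp 2,0)
jg body: taken
edx=M[212]=21
edx=21&6=4
ecx=212+4=216
eax=2-2=0
cmp eax, 0  (cmp 0,0)
jg body: not taken
edx=4&63=4
mov [200], edx → M[200]=4
halt.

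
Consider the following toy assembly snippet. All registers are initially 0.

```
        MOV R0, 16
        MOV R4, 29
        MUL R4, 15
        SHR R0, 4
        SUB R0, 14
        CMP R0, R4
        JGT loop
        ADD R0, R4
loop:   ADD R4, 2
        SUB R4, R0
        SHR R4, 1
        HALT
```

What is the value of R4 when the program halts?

after MOV R0, 16: R0=16
after MOV R4, 29: R4=29
after MUL R4, 15: R4=29*15=435
after SHR R0, 4: R0=16>>4=1
after SUB R0, 14: R0=1-14=-13
CMP R0, R4  (cmp -13,435)
JGT loop: not taken
after ADD R0, R4: R0=(-13)+435=422
after ADD R4, 2: R4=435+2=437
after SUB R4, R0: R4=437-422=15
after SHR R4, 1: R4=15>>1=7
halt.

7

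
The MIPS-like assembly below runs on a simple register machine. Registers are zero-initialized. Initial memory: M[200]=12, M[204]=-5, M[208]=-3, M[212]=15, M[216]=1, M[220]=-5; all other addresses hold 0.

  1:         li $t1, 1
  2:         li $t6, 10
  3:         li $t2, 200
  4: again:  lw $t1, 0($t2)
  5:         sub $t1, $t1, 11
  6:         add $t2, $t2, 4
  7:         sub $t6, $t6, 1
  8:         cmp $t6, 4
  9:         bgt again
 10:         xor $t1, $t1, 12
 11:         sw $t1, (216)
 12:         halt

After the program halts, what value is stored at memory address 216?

li $t1, 1 → $t1=1
li $t6, 10 → $t6=10
li $t2, 200 → $t2=200
lw $t1, 0($t2) → $t1=M[200]=12
sub $t1, $t1, 11 → $t1=12-11=1
add $t2, $t2, 4 → $t2=200+4=204
sub $t6, $t6, 1 → $t6=10-1=9
cmp $t6, 4  (cmp 9,4)
bgt again: taken
lw $t1, 0($t2) → $t1=M[204]=-5
sub $t1, $t1, 11 → $t1=(-5)-11=-16
add $t2, $t2, 4 → $t2=204+4=208
sub $t6, $t6, 1 → $t6=9-1=8
cmp $t6, 4  (cmp 8,4)
bgt again: taken
lw $t1, 0($t2) → $t1=M[208]=-3
sub $t1, $t1, 11 → $t1=(-3)-11=-14
add $t2, $t2, 4 → $t2=208+4=212
sub $t6, $t6, 1 → $t6=8-1=7
cmp $t6, 4  (cmp 7,4)
bgt again: taken
lw $t1, 0($t2) → $t1=M[212]=15
sub $t1, $t1, 11 → $t1=15-11=4
add $t2, $t2, 4 → $t2=212+4=216
sub $t6, $t6, 1 → $t6=7-1=6
cmp $t6, 4  (cmp 6,4)
bgt again: taken
lw $t1, 0($t2) → $t1=M[216]=1
sub $t1, $t1, 11 → $t1=1-11=-10
add $t2, $t2, 4 → $t2=216+4=220
sub $t6, $t6, 1 → $t6=6-1=5
cmp $t6, 4  (cmp 5,4)
bgt again: taken
lw $t1, 0($t2) → $t1=M[220]=-5
sub $t1, $t1, 11 → $t1=(-5)-11=-16
add $t2, $t2, 4 → $t2=220+4=224
sub $t6, $t6, 1 → $t6=5-1=4
cmp $t6, 4  (cmp 4,4)
bgt again: not taken
xor $t1, $t1, 12 → $t1=(-16)^12=-4
sw $t1, (216) → M[216]=-4
halt.

-4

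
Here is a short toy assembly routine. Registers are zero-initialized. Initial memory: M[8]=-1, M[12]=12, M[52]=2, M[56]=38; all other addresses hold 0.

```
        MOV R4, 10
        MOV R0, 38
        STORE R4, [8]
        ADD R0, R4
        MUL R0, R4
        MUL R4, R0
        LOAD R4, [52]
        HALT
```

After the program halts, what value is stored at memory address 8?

10

MOV R4, 10 → R4=10
MOV R0, 38 → R0=38
STORE R4, [8] → M[8]=10
ADD R0, R4 → R0=38+10=48
MUL R0, R4 → R0=48*10=480
MUL R4, R0 → R4=10*480=4800
LOAD R4, [52] → R4=M[52]=2
halt.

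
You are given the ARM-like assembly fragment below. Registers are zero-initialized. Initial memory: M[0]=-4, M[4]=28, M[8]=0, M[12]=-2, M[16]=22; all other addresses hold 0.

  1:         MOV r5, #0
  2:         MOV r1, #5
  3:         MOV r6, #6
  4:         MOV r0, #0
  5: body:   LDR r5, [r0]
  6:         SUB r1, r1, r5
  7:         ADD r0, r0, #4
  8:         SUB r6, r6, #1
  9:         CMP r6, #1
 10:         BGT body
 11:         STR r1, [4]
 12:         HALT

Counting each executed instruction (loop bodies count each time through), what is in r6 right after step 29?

r5=0
r1=5
r6=6
r0=0
r5=M[0]=-4
r1=5-(-4)=9
r0=0+4=4
r6=6-1=5
CMP r6, #1  (cmp 5,1)
BGT body: taken
r5=M[4]=28
r1=9-28=-19
r0=4+4=8
r6=5-1=4
CMP r6, #1  (cmp 4,1)
BGT body: taken
r5=M[8]=0
r1=(-19)-0=-19
r0=8+4=12
r6=4-1=3
CMP r6, #1  (cmp 3,1)
BGT body: taken
r5=M[12]=-2
r1=(-19)-(-2)=-17
r0=12+4=16
r6=3-1=2
CMP r6, #1  (cmp 2,1)
BGT body: taken
r5=M[16]=22
After step 29: r6 = 2.

2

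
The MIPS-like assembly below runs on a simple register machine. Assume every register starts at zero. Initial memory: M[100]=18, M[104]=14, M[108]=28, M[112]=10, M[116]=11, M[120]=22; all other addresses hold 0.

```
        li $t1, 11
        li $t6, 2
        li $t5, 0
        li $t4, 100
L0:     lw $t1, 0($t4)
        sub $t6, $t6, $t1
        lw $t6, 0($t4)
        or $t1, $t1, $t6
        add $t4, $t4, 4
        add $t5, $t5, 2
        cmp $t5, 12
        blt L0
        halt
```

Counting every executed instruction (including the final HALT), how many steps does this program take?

53

li $t1, 11 → $t1=11
li $t6, 2 → $t6=2
li $t5, 0 → $t5=0
li $t4, 100 → $t4=100
lw $t1, 0($t4) → $t1=M[100]=18
sub $t6, $t6, $t1 → $t6=2-18=-16
lw $t6, 0($t4) → $t6=M[100]=18
or $t1, $t1, $t6 → $t1=18|18=18
add $t4, $t4, 4 → $t4=100+4=104
add $t5, $t5, 2 → $t5=0+2=2
cmp $t5, 12  (cmp 2,12)
blt L0: taken
lw $t1, 0($t4) → $t1=M[104]=14
sub $t6, $t6, $t1 → $t6=18-14=4
lw $t6, 0($t4) → $t6=M[104]=14
or $t1, $t1, $t6 → $t1=14|14=14
add $t4, $t4, 4 → $t4=104+4=108
add $t5, $t5, 2 → $t5=2+2=4
cmp $t5, 12  (cmp 4,12)
blt L0: taken
lw $t1, 0($t4) → $t1=M[108]=28
sub $t6, $t6, $t1 → $t6=14-28=-14
lw $t6, 0($t4) → $t6=M[108]=28
or $t1, $t1, $t6 → $t1=28|28=28
add $t4, $t4, 4 → $t4=108+4=112
add $t5, $t5, 2 → $t5=4+2=6
cmp $t5, 12  (cmp 6,12)
blt L0: taken
lw $t1, 0($t4) → $t1=M[112]=10
sub $t6, $t6, $t1 → $t6=28-10=18
lw $t6, 0($t4) → $t6=M[112]=10
or $t1, $t1, $t6 → $t1=10|10=10
add $t4, $t4, 4 → $t4=112+4=116
add $t5, $t5, 2 → $t5=6+2=8
cmp $t5, 12  (cmp 8,12)
blt L0: taken
lw $t1, 0($t4) → $t1=M[116]=11
sub $t6, $t6, $t1 → $t6=10-11=-1
lw $t6, 0($t4) → $t6=M[116]=11
or $t1, $t1, $t6 → $t1=11|11=11
add $t4, $t4, 4 → $t4=116+4=120
add $t5, $t5, 2 → $t5=8+2=10
cmp $t5, 12  (cmp 10,12)
blt L0: taken
lw $t1, 0($t4) → $t1=M[120]=22
sub $t6, $t6, $t1 → $t6=11-22=-11
lw $t6, 0($t4) → $t6=M[120]=22
or $t1, $t1, $t6 → $t1=22|22=22
add $t4, $t4, 4 → $t4=120+4=124
add $t5, $t5, 2 → $t5=10+2=12
cmp $t5, 12  (cmp 12,12)
blt L0: not taken
halt.
Total executed instructions: 53.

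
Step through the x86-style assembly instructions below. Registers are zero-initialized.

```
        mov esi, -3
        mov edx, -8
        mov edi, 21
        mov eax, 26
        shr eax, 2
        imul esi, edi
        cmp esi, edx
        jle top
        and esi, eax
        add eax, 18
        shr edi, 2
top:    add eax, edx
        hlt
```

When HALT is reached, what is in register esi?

-63

esi=-3
edx=-8
edi=21
eax=26
eax=26>>2=6
esi=(-3)*21=-63
cmp esi, edx  (cmp -63,-8)
jle top: taken
eax=6+(-8)=-2
halt.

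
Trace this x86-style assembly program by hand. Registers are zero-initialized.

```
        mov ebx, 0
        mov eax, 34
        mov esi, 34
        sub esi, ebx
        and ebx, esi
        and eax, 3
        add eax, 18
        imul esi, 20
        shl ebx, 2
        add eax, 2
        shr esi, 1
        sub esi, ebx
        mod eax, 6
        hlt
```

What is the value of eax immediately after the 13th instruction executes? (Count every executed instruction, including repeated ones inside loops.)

4

after mov ebx, 0: ebx=0
after mov eax, 34: eax=34
after mov esi, 34: esi=34
after sub esi, ebx: esi=34-0=34
after and ebx, esi: ebx=0&34=0
after and eax, 3: eax=34&3=2
after add eax, 18: eax=2+18=20
after imul esi, 20: esi=34*20=680
after shl ebx, 2: ebx=0<<2=0
after add eax, 2: eax=20+2=22
after shr esi, 1: esi=680>>1=340
after sub esi, ebx: esi=340-0=340
after mod eax, 6: eax=22%6=4
After step 13: eax = 4.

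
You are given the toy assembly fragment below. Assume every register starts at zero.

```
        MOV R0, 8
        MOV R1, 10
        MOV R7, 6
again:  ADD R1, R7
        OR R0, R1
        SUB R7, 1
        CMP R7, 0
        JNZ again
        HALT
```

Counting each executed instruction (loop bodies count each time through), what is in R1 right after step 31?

MOV R0, 8 → R0=8
MOV R1, 10 → R1=10
MOV R7, 6 → R7=6
ADD R1, R7 → R1=10+6=16
OR R0, R1 → R0=8|16=24
SUB R7, 1 → R7=6-1=5
CMP R7, 0  (cmp 5,0)
JNZ again: taken
ADD R1, R7 → R1=16+5=21
OR R0, R1 → R0=24|21=29
SUB R7, 1 → R7=5-1=4
CMP R7, 0  (cmp 4,0)
JNZ again: taken
ADD R1, R7 → R1=21+4=25
OR R0, R1 → R0=29|25=29
SUB R7, 1 → R7=4-1=3
CMP R7, 0  (cmp 3,0)
JNZ again: taken
ADD R1, R7 → R1=25+3=28
OR R0, R1 → R0=29|28=29
SUB R7, 1 → R7=3-1=2
CMP R7, 0  (cmp 2,0)
JNZ again: taken
ADD R1, R7 → R1=28+2=30
OR R0, R1 → R0=29|30=31
SUB R7, 1 → R7=2-1=1
CMP R7, 0  (cmp 1,0)
JNZ again: taken
ADD R1, R7 → R1=30+1=31
OR R0, R1 → R0=31|31=31
SUB R7, 1 → R7=1-1=0
After step 31: R1 = 31.

31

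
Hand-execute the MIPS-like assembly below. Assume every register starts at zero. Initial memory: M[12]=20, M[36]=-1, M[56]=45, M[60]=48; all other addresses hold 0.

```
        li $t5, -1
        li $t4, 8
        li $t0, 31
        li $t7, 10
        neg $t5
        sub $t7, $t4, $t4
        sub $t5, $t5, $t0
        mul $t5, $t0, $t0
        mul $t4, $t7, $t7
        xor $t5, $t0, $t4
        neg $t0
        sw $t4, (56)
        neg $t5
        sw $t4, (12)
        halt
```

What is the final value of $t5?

-31

$t5=-1
$t4=8
$t0=31
$t7=10
$t5=-(-1)=1
$t7=8-8=0
$t5=1-31=-30
$t5=31*31=961
$t4=0*0=0
$t5=31^0=31
$t0=-(31)=-31
sw $t4, (56) → M[56]=0
$t5=-(31)=-31
sw $t4, (12) → M[12]=0
halt.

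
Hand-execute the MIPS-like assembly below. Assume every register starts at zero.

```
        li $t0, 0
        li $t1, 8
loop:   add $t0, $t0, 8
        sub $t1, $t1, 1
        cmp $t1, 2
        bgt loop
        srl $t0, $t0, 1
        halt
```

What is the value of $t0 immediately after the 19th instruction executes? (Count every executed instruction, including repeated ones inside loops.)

40

li $t0, 0 → $t0=0
li $t1, 8 → $t1=8
add $t0, $t0, 8 → $t0=0+8=8
sub $t1, $t1, 1 → $t1=8-1=7
cmp $t1, 2  (cmp 7,2)
bgt loop: taken
add $t0, $t0, 8 → $t0=8+8=16
sub $t1, $t1, 1 → $t1=7-1=6
cmp $t1, 2  (cmp 6,2)
bgt loop: taken
add $t0, $t0, 8 → $t0=16+8=24
sub $t1, $t1, 1 → $t1=6-1=5
cmp $t1, 2  (cmp 5,2)
bgt loop: taken
add $t0, $t0, 8 → $t0=24+8=32
sub $t1, $t1, 1 → $t1=5-1=4
cmp $t1, 2  (cmp 4,2)
bgt loop: taken
add $t0, $t0, 8 → $t0=32+8=40
After step 19: $t0 = 40.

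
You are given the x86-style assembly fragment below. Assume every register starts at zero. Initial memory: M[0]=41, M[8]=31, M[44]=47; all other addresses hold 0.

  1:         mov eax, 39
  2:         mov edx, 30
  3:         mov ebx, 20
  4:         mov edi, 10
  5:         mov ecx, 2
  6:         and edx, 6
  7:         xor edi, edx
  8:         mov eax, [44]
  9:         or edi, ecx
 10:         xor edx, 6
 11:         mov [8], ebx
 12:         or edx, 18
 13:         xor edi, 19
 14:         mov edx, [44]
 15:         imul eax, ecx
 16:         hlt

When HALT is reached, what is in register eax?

mov eax, 39 → eax=39
mov edx, 30 → edx=30
mov ebx, 20 → ebx=20
mov edi, 10 → edi=10
mov ecx, 2 → ecx=2
and edx, 6 → edx=30&6=6
xor edi, edx → edi=10^6=12
mov eax, [44] → eax=M[44]=47
or edi, ecx → edi=12|2=14
xor edx, 6 → edx=6^6=0
mov [8], ebx → M[8]=20
or edx, 18 → edx=0|18=18
xor edi, 19 → edi=14^19=29
mov edx, [44] → edx=M[44]=47
imul eax, ecx → eax=47*2=94
halt.

94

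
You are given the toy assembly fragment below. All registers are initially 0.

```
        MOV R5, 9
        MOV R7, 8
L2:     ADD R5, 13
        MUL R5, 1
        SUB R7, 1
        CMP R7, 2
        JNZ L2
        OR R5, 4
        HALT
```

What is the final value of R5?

87

MOV R5, 9 → R5=9
MOV R7, 8 → R7=8
ADD R5, 13 → R5=9+13=22
MUL R5, 1 → R5=22*1=22
SUB R7, 1 → R7=8-1=7
CMP R7, 2  (cmp 7,2)
JNZ L2: taken
ADD R5, 13 → R5=22+13=35
MUL R5, 1 → R5=35*1=35
SUB R7, 1 → R7=7-1=6
CMP R7, 2  (cmp 6,2)
JNZ L2: taken
ADD R5, 13 → R5=35+13=48
MUL R5, 1 → R5=48*1=48
SUB R7, 1 → R7=6-1=5
CMP R7, 2  (cmp 5,2)
JNZ L2: taken
ADD R5, 13 → R5=48+13=61
MUL R5, 1 → R5=61*1=61
SUB R7, 1 → R7=5-1=4
CMP R7, 2  (cmp 4,2)
JNZ L2: taken
ADD R5, 13 → R5=61+13=74
MUL R5, 1 → R5=74*1=74
SUB R7, 1 → R7=4-1=3
CMP R7, 2  (cmp 3,2)
JNZ L2: taken
ADD R5, 13 → R5=74+13=87
MUL R5, 1 → R5=87*1=87
SUB R7, 1 → R7=3-1=2
CMP R7, 2  (cmp 2,2)
JNZ L2: not taken
OR R5, 4 → R5=87|4=87
halt.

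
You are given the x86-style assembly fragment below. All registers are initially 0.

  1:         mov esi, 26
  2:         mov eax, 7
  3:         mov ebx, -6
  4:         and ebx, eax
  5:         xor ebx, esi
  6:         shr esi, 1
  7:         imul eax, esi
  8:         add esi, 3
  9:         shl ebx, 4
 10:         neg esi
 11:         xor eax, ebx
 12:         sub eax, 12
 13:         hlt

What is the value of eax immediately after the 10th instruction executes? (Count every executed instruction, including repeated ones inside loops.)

esi=26
eax=7
ebx=-6
ebx=(-6)&7=2
ebx=2^26=24
esi=26>>1=13
eax=7*13=91
esi=13+3=16
ebx=24<<4=384
esi=-(16)=-16
After step 10: eax = 91.

91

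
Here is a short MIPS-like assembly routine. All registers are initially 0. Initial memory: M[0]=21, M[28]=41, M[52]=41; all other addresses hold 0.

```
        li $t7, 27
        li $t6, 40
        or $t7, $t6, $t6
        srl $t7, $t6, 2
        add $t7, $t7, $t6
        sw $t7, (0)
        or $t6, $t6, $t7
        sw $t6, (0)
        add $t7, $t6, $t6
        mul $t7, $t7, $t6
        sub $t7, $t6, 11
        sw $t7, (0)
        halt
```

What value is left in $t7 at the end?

47

li $t7, 27 → $t7=27
li $t6, 40 → $t6=40
or $t7, $t6, $t6 → $t7=40|40=40
srl $t7, $t6, 2 → $t7=40>>2=10
add $t7, $t7, $t6 → $t7=10+40=50
sw $t7, (0) → M[0]=50
or $t6, $t6, $t7 → $t6=40|50=58
sw $t6, (0) → M[0]=58
add $t7, $t6, $t6 → $t7=58+58=116
mul $t7, $t7, $t6 → $t7=116*58=6728
sub $t7, $t6, 11 → $t7=58-11=47
sw $t7, (0) → M[0]=47
halt.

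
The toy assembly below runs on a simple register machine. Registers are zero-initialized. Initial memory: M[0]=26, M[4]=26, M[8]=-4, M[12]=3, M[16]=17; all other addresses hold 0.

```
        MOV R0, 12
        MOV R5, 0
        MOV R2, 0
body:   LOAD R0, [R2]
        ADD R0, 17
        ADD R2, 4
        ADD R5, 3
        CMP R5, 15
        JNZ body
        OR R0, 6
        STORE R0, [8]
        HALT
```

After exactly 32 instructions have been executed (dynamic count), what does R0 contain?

34

MOV R0, 12 → R0=12
MOV R5, 0 → R5=0
MOV R2, 0 → R2=0
LOAD R0, [R2] → R0=M[0]=26
ADD R0, 17 → R0=26+17=43
ADD R2, 4 → R2=0+4=4
ADD R5, 3 → R5=0+3=3
CMP R5, 15  (cmp 3,15)
JNZ body: taken
LOAD R0, [R2] → R0=M[4]=26
ADD R0, 17 → R0=26+17=43
ADD R2, 4 → R2=4+4=8
ADD R5, 3 → R5=3+3=6
CMP R5, 15  (cmp 6,15)
JNZ body: taken
LOAD R0, [R2] → R0=M[8]=-4
ADD R0, 17 → R0=(-4)+17=13
ADD R2, 4 → R2=8+4=12
ADD R5, 3 → R5=6+3=9
CMP R5, 15  (cmp 9,15)
JNZ body: taken
LOAD R0, [R2] → R0=M[12]=3
ADD R0, 17 → R0=3+17=20
ADD R2, 4 → R2=12+4=16
ADD R5, 3 → R5=9+3=12
CMP R5, 15  (cmp 12,15)
JNZ body: taken
LOAD R0, [R2] → R0=M[16]=17
ADD R0, 17 → R0=17+17=34
ADD R2, 4 → R2=16+4=20
ADD R5, 3 → R5=12+3=15
CMP R5, 15  (cmp 15,15)
After step 32: R0 = 34.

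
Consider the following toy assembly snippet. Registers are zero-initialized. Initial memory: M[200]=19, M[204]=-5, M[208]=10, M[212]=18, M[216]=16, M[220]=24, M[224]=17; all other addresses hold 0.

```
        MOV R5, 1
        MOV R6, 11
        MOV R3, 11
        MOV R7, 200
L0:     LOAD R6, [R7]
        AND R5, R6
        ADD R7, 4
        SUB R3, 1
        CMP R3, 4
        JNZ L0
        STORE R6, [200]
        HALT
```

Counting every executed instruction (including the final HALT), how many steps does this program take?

48

after MOV R5, 1: R5=1
after MOV R6, 11: R6=11
after MOV R3, 11: R3=11
after MOV R7, 200: R7=200
after LOAD R6, [R7]: R6=M[200]=19
after AND R5, R6: R5=1&19=1
after ADD R7, 4: R7=200+4=204
after SUB R3, 1: R3=11-1=10
CMP R3, 4  (cmp 10,4)
JNZ L0: taken
after LOAD R6, [R7]: R6=M[204]=-5
after AND R5, R6: R5=1&(-5)=1
after ADD R7, 4: R7=204+4=208
after SUB R3, 1: R3=10-1=9
CMP R3, 4  (cmp 9,4)
JNZ L0: taken
after LOAD R6, [R7]: R6=M[208]=10
after AND R5, R6: R5=1&10=0
after ADD R7, 4: R7=208+4=212
after SUB R3, 1: R3=9-1=8
CMP R3, 4  (cmp 8,4)
JNZ L0: taken
after LOAD R6, [R7]: R6=M[212]=18
after AND R5, R6: R5=0&18=0
after ADD R7, 4: R7=212+4=216
after SUB R3, 1: R3=8-1=7
CMP R3, 4  (cmp 7,4)
JNZ L0: taken
after LOAD R6, [R7]: R6=M[216]=16
after AND R5, R6: R5=0&16=0
after ADD R7, 4: R7=216+4=220
after SUB R3, 1: R3=7-1=6
CMP R3, 4  (cmp 6,4)
JNZ L0: taken
after LOAD R6, [R7]: R6=M[220]=24
after AND R5, R6: R5=0&24=0
after ADD R7, 4: R7=220+4=224
after SUB R3, 1: R3=6-1=5
CMP R3, 4  (cmp 5,4)
JNZ L0: taken
after LOAD R6, [R7]: R6=M[224]=17
after AND R5, R6: R5=0&17=0
after ADD R7, 4: R7=224+4=228
after SUB R3, 1: R3=5-1=4
CMP R3, 4  (cmp 4,4)
JNZ L0: not taken
STORE R6, [200] → M[200]=17
halt.
Total executed instructions: 48.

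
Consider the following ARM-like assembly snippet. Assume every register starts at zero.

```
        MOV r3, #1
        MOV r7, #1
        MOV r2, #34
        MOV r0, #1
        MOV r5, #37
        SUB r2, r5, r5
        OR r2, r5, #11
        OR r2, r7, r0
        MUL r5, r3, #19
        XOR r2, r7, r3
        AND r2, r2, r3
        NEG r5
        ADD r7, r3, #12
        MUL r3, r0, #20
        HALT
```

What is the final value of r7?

after MOV r3, #1: r3=1
after MOV r7, #1: r7=1
after MOV r2, #34: r2=34
after MOV r0, #1: r0=1
after MOV r5, #37: r5=37
after SUB r2, r5, r5: r2=37-37=0
after OR r2, r5, #11: r2=37|11=47
after OR r2, r7, r0: r2=1|1=1
after MUL r5, r3, #19: r5=1*19=19
after XOR r2, r7, r3: r2=1^1=0
after AND r2, r2, r3: r2=0&1=0
after NEG r5: r5=-(19)=-19
after ADD r7, r3, #12: r7=1+12=13
after MUL r3, r0, #20: r3=1*20=20
halt.

13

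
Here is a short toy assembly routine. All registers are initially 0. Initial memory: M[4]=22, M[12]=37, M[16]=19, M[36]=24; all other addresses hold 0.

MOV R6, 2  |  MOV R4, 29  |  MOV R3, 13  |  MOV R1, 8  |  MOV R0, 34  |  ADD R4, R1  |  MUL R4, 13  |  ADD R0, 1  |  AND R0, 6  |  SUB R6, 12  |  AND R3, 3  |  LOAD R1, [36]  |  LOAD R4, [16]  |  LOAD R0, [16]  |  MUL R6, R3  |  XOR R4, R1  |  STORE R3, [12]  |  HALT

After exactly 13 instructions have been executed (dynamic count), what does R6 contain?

after MOV R6, 2: R6=2
after MOV R4, 29: R4=29
after MOV R3, 13: R3=13
after MOV R1, 8: R1=8
after MOV R0, 34: R0=34
after ADD R4, R1: R4=29+8=37
after MUL R4, 13: R4=37*13=481
after ADD R0, 1: R0=34+1=35
after AND R0, 6: R0=35&6=2
after SUB R6, 12: R6=2-12=-10
after AND R3, 3: R3=13&3=1
after LOAD R1, [36]: R1=M[36]=24
after LOAD R4, [16]: R4=M[16]=19
After step 13: R6 = -10.

-10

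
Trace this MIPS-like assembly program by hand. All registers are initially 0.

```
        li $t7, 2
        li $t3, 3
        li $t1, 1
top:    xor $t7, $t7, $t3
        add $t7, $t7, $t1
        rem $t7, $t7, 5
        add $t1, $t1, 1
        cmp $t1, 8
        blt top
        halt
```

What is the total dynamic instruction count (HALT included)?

46

$t7=2
$t3=3
$t1=1
$t7=2^3=1
$t7=1+1=2
$t7=2%5=2
$t1=1+1=2
cmp $t1, 8  (cmp 2,8)
blt top: taken
$t7=2^3=1
$t7=1+2=3
$t7=3%5=3
$t1=2+1=3
cmp $t1, 8  (cmp 3,8)
blt top: taken
$t7=3^3=0
$t7=0+3=3
$t7=3%5=3
$t1=3+1=4
cmp $t1, 8  (cmp 4,8)
blt top: taken
$t7=3^3=0
$t7=0+4=4
$t7=4%5=4
$t1=4+1=5
cmp $t1, 8  (cmp 5,8)
blt top: taken
$t7=4^3=7
$t7=7+5=12
$t7=12%5=2
$t1=5+1=6
cmp $t1, 8  (cmp 6,8)
blt top: taken
$t7=2^3=1
$t7=1+6=7
$t7=7%5=2
$t1=6+1=7
cmp $t1, 8  (cmp 7,8)
blt top: taken
$t7=2^3=1
$t7=1+7=8
$t7=8%5=3
$t1=7+1=8
cmp $t1, 8  (cmp 8,8)
blt top: not taken
halt.
Total executed instructions: 46.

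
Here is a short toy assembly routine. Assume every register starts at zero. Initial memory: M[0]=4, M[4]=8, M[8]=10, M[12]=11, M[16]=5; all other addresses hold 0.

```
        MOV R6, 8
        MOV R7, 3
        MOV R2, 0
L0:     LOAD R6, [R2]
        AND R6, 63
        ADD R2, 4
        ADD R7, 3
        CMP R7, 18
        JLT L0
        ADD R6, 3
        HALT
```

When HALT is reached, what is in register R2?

MOV R6, 8 → R6=8
MOV R7, 3 → R7=3
MOV R2, 0 → R2=0
LOAD R6, [R2] → R6=M[0]=4
AND R6, 63 → R6=4&63=4
ADD R2, 4 → R2=0+4=4
ADD R7, 3 → R7=3+3=6
CMP R7, 18  (cmp 6,18)
JLT L0: taken
LOAD R6, [R2] → R6=M[4]=8
AND R6, 63 → R6=8&63=8
ADD R2, 4 → R2=4+4=8
ADD R7, 3 → R7=6+3=9
CMP R7, 18  (cmp 9,18)
JLT L0: taken
LOAD R6, [R2] → R6=M[8]=10
AND R6, 63 → R6=10&63=10
ADD R2, 4 → R2=8+4=12
ADD R7, 3 → R7=9+3=12
CMP R7, 18  (cmp 12,18)
JLT L0: taken
LOAD R6, [R2] → R6=M[12]=11
AND R6, 63 → R6=11&63=11
ADD R2, 4 → R2=12+4=16
ADD R7, 3 → R7=12+3=15
CMP R7, 18  (cmp 15,18)
JLT L0: taken
LOAD R6, [R2] → R6=M[16]=5
AND R6, 63 → R6=5&63=5
ADD R2, 4 → R2=16+4=20
ADD R7, 3 → R7=15+3=18
CMP R7, 18  (cmp 18,18)
JLT L0: not taken
ADD R6, 3 → R6=5+3=8
halt.

20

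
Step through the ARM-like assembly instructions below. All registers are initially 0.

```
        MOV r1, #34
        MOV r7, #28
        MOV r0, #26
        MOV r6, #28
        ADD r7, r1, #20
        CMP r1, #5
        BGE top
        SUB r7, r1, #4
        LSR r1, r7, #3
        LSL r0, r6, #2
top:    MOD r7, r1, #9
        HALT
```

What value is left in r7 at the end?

7

after MOV r1, #34: r1=34
after MOV r7, #28: r7=28
after MOV r0, #26: r0=26
after MOV r6, #28: r6=28
after ADD r7, r1, #20: r7=34+20=54
CMP r1, #5  (cmp 34,5)
BGE top: taken
after MOD r7, r1, #9: r7=34%9=7
halt.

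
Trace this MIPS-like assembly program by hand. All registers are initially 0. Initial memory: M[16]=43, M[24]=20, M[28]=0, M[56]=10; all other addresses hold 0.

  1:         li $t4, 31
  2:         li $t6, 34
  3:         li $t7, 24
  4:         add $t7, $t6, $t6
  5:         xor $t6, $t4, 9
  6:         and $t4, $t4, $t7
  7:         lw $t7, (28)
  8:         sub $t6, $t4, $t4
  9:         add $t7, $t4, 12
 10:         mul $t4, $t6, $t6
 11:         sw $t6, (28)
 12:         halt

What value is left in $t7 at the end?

16

$t4=31
$t6=34
$t7=24
$t7=34+34=68
$t6=31^9=22
$t4=31&68=4
$t7=M[28]=0
$t6=4-4=0
$t7=4+12=16
$t4=0*0=0
sw $t6, (28) → M[28]=0
halt.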